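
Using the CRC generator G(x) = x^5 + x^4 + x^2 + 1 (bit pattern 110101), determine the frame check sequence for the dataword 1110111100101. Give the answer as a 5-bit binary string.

Append 5 zeros: 111011110010100000. Divide by 110101 (XOR where the leading bit is 1):
  pos 0: 111011 XOR 110101 = 001110
  pos 2: 111011 XOR 110101 = 001110
  pos 4: 111000 XOR 110101 = 001101
  pos 6: 110110 XOR 110101 = 000011
  pos 10: 111000 XOR 110101 = 001101
  pos 12: 110100 XOR 110101 = 000001
Remainder (last 5 bits) = 00001. This is the CRC / FCS.

00001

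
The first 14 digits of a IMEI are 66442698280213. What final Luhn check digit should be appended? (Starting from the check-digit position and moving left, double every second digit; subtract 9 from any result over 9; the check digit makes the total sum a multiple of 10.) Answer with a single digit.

Partial digits right→left: 3 1 2 0 8 2 8 9 6 2 4 4 6 6
Double every second digit counting from the check-digit position (so the 1st, 3rd, 5th, ... of the partial from the right).
  doubled (with −9 where >9): 6 4 7 7 3 8 3 → sum 38
  kept as-is: 1 0 2 9 2 4 6 → sum 24
Total = 38 + 24 = 62.
Check digit = (10 − (62 mod 10)) mod 10 = 8.

8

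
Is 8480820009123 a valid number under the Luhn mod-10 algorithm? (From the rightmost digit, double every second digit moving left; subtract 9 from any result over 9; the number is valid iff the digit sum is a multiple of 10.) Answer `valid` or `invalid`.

From the right, keep odd positions and double even positions (subtract 9 from any doubled value over 9):
  doubled (positions 2,4,...): 4 9 0 4 0 8 → sum 25
  kept (positions 1,3,...): 3 1 0 0 8 8 8 → sum 28
Total = 53.
53 mod 10 = 3, so the number is invalid.

invalid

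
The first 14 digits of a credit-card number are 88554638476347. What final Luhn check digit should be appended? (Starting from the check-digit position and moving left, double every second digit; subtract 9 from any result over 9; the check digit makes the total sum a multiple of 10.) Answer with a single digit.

2

Partial digits right→left: 7 4 3 6 7 4 8 3 6 4 5 5 8 8
Double every second digit counting from the check-digit position (so the 1st, 3rd, 5th, ... of the partial from the right).
  doubled (with −9 where >9): 5 6 5 7 3 1 7 → sum 34
  kept as-is: 4 6 4 3 4 5 8 → sum 34
Total = 34 + 34 = 68.
Check digit = (10 − (68 mod 10)) mod 10 = 2.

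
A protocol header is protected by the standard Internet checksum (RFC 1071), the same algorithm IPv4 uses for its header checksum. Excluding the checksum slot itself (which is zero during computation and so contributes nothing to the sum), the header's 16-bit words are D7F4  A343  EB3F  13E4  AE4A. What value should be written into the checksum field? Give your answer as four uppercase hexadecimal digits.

One's-complement addition (fold any carry out of bit 15 back into bit 0):
  0xD7F4 + 0xA343 = 0x17B37 → wrap carry → 0x7B38
  0x7B38 + 0xEB3F = 0x16677 → wrap carry → 0x6678
  0x6678 + 0x13E4 = 0x07A5C
  0x7A5C + 0xAE4A = 0x128A6 → wrap carry → 0x28A7
One's-complement sum = 0x28A7.
Checksum = ~0x28A7 & 0xFFFF = 0xD758.

D758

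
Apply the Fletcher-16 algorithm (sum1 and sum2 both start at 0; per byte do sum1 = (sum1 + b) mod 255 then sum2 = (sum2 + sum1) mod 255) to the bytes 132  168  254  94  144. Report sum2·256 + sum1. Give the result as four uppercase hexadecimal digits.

Running sums (mod 255):
  after byte 0 (132): sum1=132, sum2=132
  after byte 1 (168): sum1=45, sum2=177
  after byte 2 (254): sum1=44, sum2=221
  after byte 3 (94): sum1=138, sum2=104
  after byte 4 (144): sum1=27, sum2=131
Checksum = sum2·256 + sum1 = 131·256 + 27 = 33563 = 0x831B.

831B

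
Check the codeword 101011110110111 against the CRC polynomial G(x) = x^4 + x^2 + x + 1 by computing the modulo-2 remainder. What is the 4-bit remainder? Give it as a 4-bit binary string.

1110

Modulo-2 division of 101011110110111 by 10111:
  pos 0: 10101 XOR 10111 = 00010
  pos 3: 10111 XOR 10111 = 00000
  pos 9: 11011 XOR 10111 = 01100
  pos 10: 11001 XOR 10111 = 01110
Remainder = 1110 (nonzero — an error is detected).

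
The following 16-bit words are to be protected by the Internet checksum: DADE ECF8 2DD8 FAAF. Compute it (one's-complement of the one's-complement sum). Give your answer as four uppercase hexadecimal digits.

0FA0

One's-complement addition (fold any carry out of bit 15 back into bit 0):
  0xDADE + 0xECF8 = 0x1C7D6 → wrap carry → 0xC7D7
  0xC7D7 + 0x2DD8 = 0x0F5AF
  0xF5AF + 0xFAAF = 0x1F05E → wrap carry → 0xF05F
One's-complement sum = 0xF05F.
Checksum = ~0xF05F & 0xFFFF = 0x0FA0.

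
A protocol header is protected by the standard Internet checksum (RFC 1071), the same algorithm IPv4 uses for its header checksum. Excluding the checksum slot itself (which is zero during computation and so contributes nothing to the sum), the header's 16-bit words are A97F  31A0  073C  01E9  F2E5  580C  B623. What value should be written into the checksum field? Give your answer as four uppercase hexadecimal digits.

One's-complement addition (fold any carry out of bit 15 back into bit 0):
  0xA97F + 0x31A0 = 0x0DB1F
  0xDB1F + 0x073C = 0x0E25B
  0xE25B + 0x01E9 = 0x0E444
  0xE444 + 0xF2E5 = 0x1D729 → wrap carry → 0xD72A
  0xD72A + 0x580C = 0x12F36 → wrap carry → 0x2F37
  0x2F37 + 0xB623 = 0x0E55A
One's-complement sum = 0xE55A.
Checksum = ~0xE55A & 0xFFFF = 0x1AA5.

1AA5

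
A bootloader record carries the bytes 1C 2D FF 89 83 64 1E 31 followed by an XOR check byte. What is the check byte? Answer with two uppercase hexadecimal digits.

8F

XOR the bytes together:
  start with 0x1C
  0x1C ⊕ 0x2D = 0x31
  0x31 ⊕ 0xFF = 0xCE
  0xCE ⊕ 0x89 = 0x47
  0x47 ⊕ 0x83 = 0xC4
  0xC4 ⊕ 0x64 = 0xA0
  0xA0 ⊕ 0x1E = 0xBE
  0xBE ⊕ 0x31 = 0x8F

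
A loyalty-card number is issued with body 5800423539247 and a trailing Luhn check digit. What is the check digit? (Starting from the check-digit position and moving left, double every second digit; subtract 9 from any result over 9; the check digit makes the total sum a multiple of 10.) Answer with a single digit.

2

Partial digits right→left: 7 4 2 9 3 5 3 2 4 0 0 8 5
Double every second digit counting from the check-digit position (so the 1st, 3rd, 5th, ... of the partial from the right).
  doubled (with −9 where >9): 5 4 6 6 8 0 1 → sum 30
  kept as-is: 4 9 5 2 0 8 → sum 28
Total = 30 + 28 = 58.
Check digit = (10 − (58 mod 10)) mod 10 = 2.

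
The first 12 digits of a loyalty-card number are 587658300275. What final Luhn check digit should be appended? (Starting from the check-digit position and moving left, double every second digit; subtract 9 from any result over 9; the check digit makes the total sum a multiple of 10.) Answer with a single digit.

1

Partial digits right→left: 5 7 2 0 0 3 8 5 6 7 8 5
Double every second digit counting from the check-digit position (so the 1st, 3rd, 5th, ... of the partial from the right).
  doubled (with −9 where >9): 1 4 0 7 3 7 → sum 22
  kept as-is: 7 0 3 5 7 5 → sum 27
Total = 22 + 27 = 49.
Check digit = (10 − (49 mod 10)) mod 10 = 1.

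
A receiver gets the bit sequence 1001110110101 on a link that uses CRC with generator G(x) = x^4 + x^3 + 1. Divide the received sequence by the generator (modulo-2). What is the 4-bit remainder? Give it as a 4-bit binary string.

1000

Modulo-2 division of 1001110110101 by 11001:
  pos 0: 10011 XOR 11001 = 01010
  pos 1: 10101 XOR 11001 = 01100
  pos 2: 11000 XOR 11001 = 00001
  pos 6: 11101 XOR 11001 = 00100
  pos 8: 10001 XOR 11001 = 01000
Remainder = 1000 (nonzero — an error is detected).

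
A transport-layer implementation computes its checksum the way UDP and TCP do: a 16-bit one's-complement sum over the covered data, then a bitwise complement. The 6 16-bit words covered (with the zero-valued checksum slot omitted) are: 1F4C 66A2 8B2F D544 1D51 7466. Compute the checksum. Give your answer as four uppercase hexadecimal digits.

One's-complement addition (fold any carry out of bit 15 back into bit 0):
  0x1F4C + 0x66A2 = 0x085EE
  0x85EE + 0x8B2F = 0x1111D → wrap carry → 0x111E
  0x111E + 0xD544 = 0x0E662
  0xE662 + 0x1D51 = 0x103B3 → wrap carry → 0x03B4
  0x03B4 + 0x7466 = 0x0781A
One's-complement sum = 0x781A.
Checksum = ~0x781A & 0xFFFF = 0x87E5.

87E5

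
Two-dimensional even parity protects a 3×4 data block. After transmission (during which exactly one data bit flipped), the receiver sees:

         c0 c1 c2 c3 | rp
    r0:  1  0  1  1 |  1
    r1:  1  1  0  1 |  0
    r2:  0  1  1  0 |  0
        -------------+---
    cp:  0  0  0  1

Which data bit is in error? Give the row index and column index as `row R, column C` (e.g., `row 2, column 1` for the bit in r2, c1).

Recompute each row's even parity and compare to rp:
  r0: data parity 1, sent rp 1 → ok
  r1: data parity 1, sent rp 0 → mismatch
  r2: data parity 0, sent rp 0 → ok
Recompute each column's even parity and compare to cp:
  c0: data parity 0, sent cp 0 → ok
  c1: data parity 0, sent cp 0 → ok
  c2: data parity 0, sent cp 0 → ok
  c3: data parity 0, sent cp 1 → mismatch
Exactly one row (r1) and one column (c3) fail → the flipped bit is at their intersection.

row 1, column 3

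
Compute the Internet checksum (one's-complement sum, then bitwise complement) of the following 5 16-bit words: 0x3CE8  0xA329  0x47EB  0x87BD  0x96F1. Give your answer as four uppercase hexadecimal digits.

B953

One's-complement addition (fold any carry out of bit 15 back into bit 0):
  0x3CE8 + 0xA329 = 0x0E011
  0xE011 + 0x47EB = 0x127FC → wrap carry → 0x27FD
  0x27FD + 0x87BD = 0x0AFBA
  0xAFBA + 0x96F1 = 0x146AB → wrap carry → 0x46AC
One's-complement sum = 0x46AC.
Checksum = ~0x46AC & 0xFFFF = 0xB953.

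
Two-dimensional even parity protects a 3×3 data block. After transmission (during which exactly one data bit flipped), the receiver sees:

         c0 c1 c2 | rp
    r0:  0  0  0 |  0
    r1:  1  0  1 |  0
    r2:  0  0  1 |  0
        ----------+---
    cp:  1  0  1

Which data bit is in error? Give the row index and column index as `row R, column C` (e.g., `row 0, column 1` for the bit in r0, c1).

row 2, column 2

Recompute each row's even parity and compare to rp:
  r0: data parity 0, sent rp 0 → ok
  r1: data parity 0, sent rp 0 → ok
  r2: data parity 1, sent rp 0 → mismatch
Recompute each column's even parity and compare to cp:
  c0: data parity 1, sent cp 1 → ok
  c1: data parity 0, sent cp 0 → ok
  c2: data parity 0, sent cp 1 → mismatch
Exactly one row (r2) and one column (c2) fail → the flipped bit is at their intersection.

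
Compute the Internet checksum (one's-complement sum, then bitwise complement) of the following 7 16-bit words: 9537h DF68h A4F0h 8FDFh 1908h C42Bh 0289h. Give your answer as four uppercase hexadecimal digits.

76D2

One's-complement addition (fold any carry out of bit 15 back into bit 0):
  0x9537 + 0xDF68 = 0x1749F → wrap carry → 0x74A0
  0x74A0 + 0xA4F0 = 0x11990 → wrap carry → 0x1991
  0x1991 + 0x8FDF = 0x0A970
  0xA970 + 0x1908 = 0x0C278
  0xC278 + 0xC42B = 0x186A3 → wrap carry → 0x86A4
  0x86A4 + 0x0289 = 0x0892D
One's-complement sum = 0x892D.
Checksum = ~0x892D & 0xFFFF = 0x76D2.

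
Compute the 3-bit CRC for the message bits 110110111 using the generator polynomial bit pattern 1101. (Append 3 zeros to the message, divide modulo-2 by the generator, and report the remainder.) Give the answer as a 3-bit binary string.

Append 3 zeros: 110110111000. Divide by 1101 (XOR where the leading bit is 1):
  pos 0: 1101 XOR 1101 = 0000
  pos 4: 1011 XOR 1101 = 0110
  pos 5: 1101 XOR 1101 = 0000
Remainder (last 3 bits) = 000. This is the CRC / FCS.

000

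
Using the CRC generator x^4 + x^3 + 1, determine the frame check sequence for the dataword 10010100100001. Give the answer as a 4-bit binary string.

0111

Append 4 zeros: 100101001000010000. Divide by 11001 (XOR where the leading bit is 1):
  pos 0: 10010 XOR 11001 = 01011
  pos 1: 10111 XOR 11001 = 01110
  pos 2: 11100 XOR 11001 = 00101
  pos 4: 10101 XOR 11001 = 01100
  pos 5: 11000 XOR 11001 = 00001
  pos 9: 10001 XOR 11001 = 01000
  pos 10: 10000 XOR 11001 = 01001
  pos 11: 10010 XOR 11001 = 01011
  pos 12: 10110 XOR 11001 = 01111
  pos 13: 11110 XOR 11001 = 00111
Remainder (last 4 bits) = 0111. This is the CRC / FCS.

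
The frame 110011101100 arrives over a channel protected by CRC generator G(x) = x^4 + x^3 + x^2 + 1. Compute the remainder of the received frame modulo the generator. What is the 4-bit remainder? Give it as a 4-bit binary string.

0001

Modulo-2 division of 110011101100 by 11101:
  pos 0: 11001 XOR 11101 = 00100
  pos 2: 10011 XOR 11101 = 01110
  pos 3: 11100 XOR 11101 = 00001
  pos 7: 11100 XOR 11101 = 00001
Remainder = 0001 (nonzero — an error is detected).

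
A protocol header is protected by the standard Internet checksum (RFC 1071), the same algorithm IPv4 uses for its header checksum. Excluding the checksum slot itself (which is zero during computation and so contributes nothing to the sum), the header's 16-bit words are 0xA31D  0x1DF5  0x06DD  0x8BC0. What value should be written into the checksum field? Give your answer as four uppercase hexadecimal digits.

AC4F

One's-complement addition (fold any carry out of bit 15 back into bit 0):
  0xA31D + 0x1DF5 = 0x0C112
  0xC112 + 0x06DD = 0x0C7EF
  0xC7EF + 0x8BC0 = 0x153AF → wrap carry → 0x53B0
One's-complement sum = 0x53B0.
Checksum = ~0x53B0 & 0xFFFF = 0xAC4F.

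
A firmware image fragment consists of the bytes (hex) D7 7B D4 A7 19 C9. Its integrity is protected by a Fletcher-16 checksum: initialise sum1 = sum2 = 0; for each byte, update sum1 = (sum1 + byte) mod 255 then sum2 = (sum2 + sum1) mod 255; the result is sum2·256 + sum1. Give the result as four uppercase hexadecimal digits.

BEB2

Running sums (mod 255):
  after byte 0 (D7): sum1=215, sum2=215
  after byte 1 (7B): sum1=83, sum2=43
  after byte 2 (D4): sum1=40, sum2=83
  after byte 3 (A7): sum1=207, sum2=35
  after byte 4 (19): sum1=232, sum2=12
  after byte 5 (C9): sum1=178, sum2=190
Checksum = sum2·256 + sum1 = 190·256 + 178 = 48818 = 0xBEB2.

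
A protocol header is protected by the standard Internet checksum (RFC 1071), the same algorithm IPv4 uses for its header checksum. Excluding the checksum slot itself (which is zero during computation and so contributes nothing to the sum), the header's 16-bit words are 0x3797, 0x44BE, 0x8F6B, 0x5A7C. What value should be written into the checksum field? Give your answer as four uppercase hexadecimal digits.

One's-complement addition (fold any carry out of bit 15 back into bit 0):
  0x3797 + 0x44BE = 0x07C55
  0x7C55 + 0x8F6B = 0x10BC0 → wrap carry → 0x0BC1
  0x0BC1 + 0x5A7C = 0x0663D
One's-complement sum = 0x663D.
Checksum = ~0x663D & 0xFFFF = 0x99C2.

99C2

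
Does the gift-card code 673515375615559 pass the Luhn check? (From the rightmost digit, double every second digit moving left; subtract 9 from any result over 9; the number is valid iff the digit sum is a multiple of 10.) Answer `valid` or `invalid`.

From the right, keep odd positions and double even positions (subtract 9 from any doubled value over 9):
  doubled (positions 2,4,...): 1 1 3 5 1 1 5 → sum 17
  kept (positions 1,3,...): 9 5 1 5 3 1 3 6 → sum 33
Total = 50.
50 mod 10 = 0, so the number is valid.

valid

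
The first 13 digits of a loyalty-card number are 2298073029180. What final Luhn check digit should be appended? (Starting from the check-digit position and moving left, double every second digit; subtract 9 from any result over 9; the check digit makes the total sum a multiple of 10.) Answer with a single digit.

Partial digits right→left: 0 8 1 9 2 0 3 7 0 8 9 2 2
Double every second digit counting from the check-digit position (so the 1st, 3rd, 5th, ... of the partial from the right).
  doubled (with −9 where >9): 0 2 4 6 0 9 4 → sum 25
  kept as-is: 8 9 0 7 8 2 → sum 34
Total = 25 + 34 = 59.
Check digit = (10 − (59 mod 10)) mod 10 = 1.

1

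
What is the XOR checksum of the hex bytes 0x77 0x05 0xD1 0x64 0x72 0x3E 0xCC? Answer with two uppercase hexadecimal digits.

47

XOR the bytes together:
  start with 0x77
  0x77 ⊕ 0x05 = 0x72
  0x72 ⊕ 0xD1 = 0xA3
  0xA3 ⊕ 0x64 = 0xC7
  0xC7 ⊕ 0x72 = 0xB5
  0xB5 ⊕ 0x3E = 0x8B
  0x8B ⊕ 0xCC = 0x47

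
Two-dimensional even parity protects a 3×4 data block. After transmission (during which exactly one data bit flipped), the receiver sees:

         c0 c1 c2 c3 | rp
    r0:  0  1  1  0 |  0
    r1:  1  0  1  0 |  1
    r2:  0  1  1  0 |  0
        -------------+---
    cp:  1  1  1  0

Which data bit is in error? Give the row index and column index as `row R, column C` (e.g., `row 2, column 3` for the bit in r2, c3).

Recompute each row's even parity and compare to rp:
  r0: data parity 0, sent rp 0 → ok
  r1: data parity 0, sent rp 1 → mismatch
  r2: data parity 0, sent rp 0 → ok
Recompute each column's even parity and compare to cp:
  c0: data parity 1, sent cp 1 → ok
  c1: data parity 0, sent cp 1 → mismatch
  c2: data parity 1, sent cp 1 → ok
  c3: data parity 0, sent cp 0 → ok
Exactly one row (r1) and one column (c1) fail → the flipped bit is at their intersection.

row 1, column 1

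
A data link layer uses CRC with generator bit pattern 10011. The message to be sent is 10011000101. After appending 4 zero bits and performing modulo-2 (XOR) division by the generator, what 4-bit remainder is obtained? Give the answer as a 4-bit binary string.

1111

Append 4 zeros: 100110001010000. Divide by 10011 (XOR where the leading bit is 1):
  pos 0: 10011 XOR 10011 = 00000
  pos 8: 10100 XOR 10011 = 00111
  pos 10: 11100 XOR 10011 = 01111
Remainder (last 4 bits) = 1111. This is the CRC / FCS.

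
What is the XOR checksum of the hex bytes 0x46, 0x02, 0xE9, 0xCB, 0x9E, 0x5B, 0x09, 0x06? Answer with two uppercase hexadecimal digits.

XOR the bytes together:
  start with 0x46
  0x46 ⊕ 0x02 = 0x44
  0x44 ⊕ 0xE9 = 0xAD
  0xAD ⊕ 0xCB = 0x66
  0x66 ⊕ 0x9E = 0xF8
  0xF8 ⊕ 0x5B = 0xA3
  0xA3 ⊕ 0x09 = 0xAA
  0xAA ⊕ 0x06 = 0xAC

AC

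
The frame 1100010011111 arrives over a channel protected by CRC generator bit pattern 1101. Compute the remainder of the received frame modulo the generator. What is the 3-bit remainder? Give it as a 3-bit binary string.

Modulo-2 division of 1100010011111 by 1101:
  pos 0: 1100 XOR 1101 = 0001
  pos 3: 1010 XOR 1101 = 0111
  pos 4: 1110 XOR 1101 = 0011
  pos 6: 1111 XOR 1101 = 0010
  pos 8: 1011 XOR 1101 = 0110
  pos 9: 1101 XOR 1101 = 0000
Remainder = 000 (zero — the frame passes the CRC check).

000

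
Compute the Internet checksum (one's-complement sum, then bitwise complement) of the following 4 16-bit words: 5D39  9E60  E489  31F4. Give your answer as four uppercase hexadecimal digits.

One's-complement addition (fold any carry out of bit 15 back into bit 0):
  0x5D39 + 0x9E60 = 0x0FB99
  0xFB99 + 0xE489 = 0x1E022 → wrap carry → 0xE023
  0xE023 + 0x31F4 = 0x11217 → wrap carry → 0x1218
One's-complement sum = 0x1218.
Checksum = ~0x1218 & 0xFFFF = 0xEDE7.

EDE7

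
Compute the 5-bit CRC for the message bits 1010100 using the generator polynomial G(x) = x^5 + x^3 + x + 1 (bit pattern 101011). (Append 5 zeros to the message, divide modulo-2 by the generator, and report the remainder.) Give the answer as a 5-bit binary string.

10110

Append 5 zeros: 101010000000. Divide by 101011 (XOR where the leading bit is 1):
  pos 0: 101010 XOR 101011 = 000001
  pos 5: 100000 XOR 101011 = 001011
Remainder (last 5 bits) = 10110. This is the CRC / FCS.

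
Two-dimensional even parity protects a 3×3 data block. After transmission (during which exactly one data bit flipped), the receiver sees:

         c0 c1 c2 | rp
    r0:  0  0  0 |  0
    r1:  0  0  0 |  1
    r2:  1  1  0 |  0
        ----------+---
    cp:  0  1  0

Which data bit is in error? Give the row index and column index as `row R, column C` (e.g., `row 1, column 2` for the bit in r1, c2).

Recompute each row's even parity and compare to rp:
  r0: data parity 0, sent rp 0 → ok
  r1: data parity 0, sent rp 1 → mismatch
  r2: data parity 0, sent rp 0 → ok
Recompute each column's even parity and compare to cp:
  c0: data parity 1, sent cp 0 → mismatch
  c1: data parity 1, sent cp 1 → ok
  c2: data parity 0, sent cp 0 → ok
Exactly one row (r1) and one column (c0) fail → the flipped bit is at their intersection.

row 1, column 0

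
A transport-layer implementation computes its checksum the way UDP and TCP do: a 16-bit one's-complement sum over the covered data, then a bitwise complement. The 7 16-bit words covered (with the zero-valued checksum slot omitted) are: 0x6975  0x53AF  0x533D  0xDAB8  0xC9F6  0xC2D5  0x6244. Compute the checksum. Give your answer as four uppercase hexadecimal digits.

One's-complement addition (fold any carry out of bit 15 back into bit 0):
  0x6975 + 0x53AF = 0x0BD24
  0xBD24 + 0x533D = 0x11061 → wrap carry → 0x1062
  0x1062 + 0xDAB8 = 0x0EB1A
  0xEB1A + 0xC9F6 = 0x1B510 → wrap carry → 0xB511
  0xB511 + 0xC2D5 = 0x177E6 → wrap carry → 0x77E7
  0x77E7 + 0x6244 = 0x0DA2B
One's-complement sum = 0xDA2B.
Checksum = ~0xDA2B & 0xFFFF = 0x25D4.

25D4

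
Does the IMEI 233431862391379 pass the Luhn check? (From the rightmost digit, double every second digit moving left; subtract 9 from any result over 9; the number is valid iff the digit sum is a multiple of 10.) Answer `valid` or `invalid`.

invalid

From the right, keep odd positions and double even positions (subtract 9 from any doubled value over 9):
  doubled (positions 2,4,...): 5 2 6 3 2 8 6 → sum 32
  kept (positions 1,3,...): 9 3 9 2 8 3 3 2 → sum 39
Total = 71.
71 mod 10 = 1, so the number is invalid.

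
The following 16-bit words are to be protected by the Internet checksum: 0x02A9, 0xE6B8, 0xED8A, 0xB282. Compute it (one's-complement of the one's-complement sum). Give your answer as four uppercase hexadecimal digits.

One's-complement addition (fold any carry out of bit 15 back into bit 0):
  0x02A9 + 0xE6B8 = 0x0E961
  0xE961 + 0xED8A = 0x1D6EB → wrap carry → 0xD6EC
  0xD6EC + 0xB282 = 0x1896E → wrap carry → 0x896F
One's-complement sum = 0x896F.
Checksum = ~0x896F & 0xFFFF = 0x7690.

7690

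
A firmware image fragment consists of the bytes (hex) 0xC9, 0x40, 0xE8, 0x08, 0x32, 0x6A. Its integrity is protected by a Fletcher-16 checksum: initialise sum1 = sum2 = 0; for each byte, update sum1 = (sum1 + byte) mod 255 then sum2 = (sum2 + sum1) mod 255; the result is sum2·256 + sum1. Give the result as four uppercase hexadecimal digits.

8697

Running sums (mod 255):
  after byte 0 (0xC9): sum1=201, sum2=201
  after byte 1 (0x40): sum1=10, sum2=211
  after byte 2 (0xE8): sum1=242, sum2=198
  after byte 3 (0x08): sum1=250, sum2=193
  after byte 4 (0x32): sum1=45, sum2=238
  after byte 5 (0x6A): sum1=151, sum2=134
Checksum = sum2·256 + sum1 = 134·256 + 151 = 34455 = 0x8697.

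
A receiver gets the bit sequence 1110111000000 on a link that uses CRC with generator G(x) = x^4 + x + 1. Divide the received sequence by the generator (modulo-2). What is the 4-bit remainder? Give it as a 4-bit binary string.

0100

Modulo-2 division of 1110111000000 by 10011:
  pos 0: 11101 XOR 10011 = 01110
  pos 1: 11101 XOR 10011 = 01110
  pos 2: 11101 XOR 10011 = 01110
  pos 3: 11100 XOR 10011 = 01111
  pos 4: 11110 XOR 10011 = 01101
  pos 5: 11010 XOR 10011 = 01001
  pos 6: 10010 XOR 10011 = 00001
Remainder = 0100 (nonzero — an error is detected).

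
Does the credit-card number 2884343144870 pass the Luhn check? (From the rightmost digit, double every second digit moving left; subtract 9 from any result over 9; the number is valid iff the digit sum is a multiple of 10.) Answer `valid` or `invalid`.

From the right, keep odd positions and double even positions (subtract 9 from any doubled value over 9):
  doubled (positions 2,4,...): 5 8 2 8 8 7 → sum 38
  kept (positions 1,3,...): 0 8 4 3 3 8 2 → sum 28
Total = 66.
66 mod 10 = 6, so the number is invalid.

invalid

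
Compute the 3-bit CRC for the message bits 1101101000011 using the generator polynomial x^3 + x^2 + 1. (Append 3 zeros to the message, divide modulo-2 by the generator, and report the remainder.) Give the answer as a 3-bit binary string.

Append 3 zeros: 1101101000011000. Divide by 1101 (XOR where the leading bit is 1):
  pos 0: 1101 XOR 1101 = 0000
  pos 4: 1010 XOR 1101 = 0111
  pos 5: 1110 XOR 1101 = 0011
  pos 7: 1100 XOR 1101 = 0001
  pos 10: 1110 XOR 1101 = 0011
  pos 12: 1100 XOR 1101 = 0001
Remainder (last 3 bits) = 001. This is the CRC / FCS.

001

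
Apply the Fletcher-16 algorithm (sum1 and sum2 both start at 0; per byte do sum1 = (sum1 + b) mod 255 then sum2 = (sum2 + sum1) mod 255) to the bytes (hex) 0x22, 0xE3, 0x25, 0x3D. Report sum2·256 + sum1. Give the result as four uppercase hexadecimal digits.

Running sums (mod 255):
  after byte 0 (0x22): sum1=34, sum2=34
  after byte 1 (0xE3): sum1=6, sum2=40
  after byte 2 (0x25): sum1=43, sum2=83
  after byte 3 (0x3D): sum1=104, sum2=187
Checksum = sum2·256 + sum1 = 187·256 + 104 = 47976 = 0xBB68.

BB68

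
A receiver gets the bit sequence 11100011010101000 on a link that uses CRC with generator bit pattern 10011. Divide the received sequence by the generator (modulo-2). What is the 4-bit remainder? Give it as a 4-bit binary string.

Modulo-2 division of 11100011010101000 by 10011:
  pos 0: 11100 XOR 10011 = 01111
  pos 1: 11110 XOR 10011 = 01101
  pos 2: 11011 XOR 10011 = 01000
  pos 3: 10001 XOR 10011 = 00010
  pos 6: 10010 XOR 10011 = 00001
  pos 10: 11010 XOR 10011 = 01001
  pos 11: 10010 XOR 10011 = 00001
Remainder = 0010 (nonzero — an error is detected).

0010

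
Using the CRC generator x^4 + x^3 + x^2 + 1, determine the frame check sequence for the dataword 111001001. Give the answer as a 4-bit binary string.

1110

Append 4 zeros: 1110010010000. Divide by 11101 (XOR where the leading bit is 1):
  pos 0: 11100 XOR 11101 = 00001
  pos 4: 11001 XOR 11101 = 00100
  pos 6: 10000 XOR 11101 = 01101
  pos 7: 11010 XOR 11101 = 00111
Remainder (last 4 bits) = 1110. This is the CRC / FCS.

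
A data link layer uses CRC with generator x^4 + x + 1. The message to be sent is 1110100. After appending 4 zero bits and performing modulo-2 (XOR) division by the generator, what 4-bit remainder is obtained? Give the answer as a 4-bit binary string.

0100

Append 4 zeros: 11101000000. Divide by 10011 (XOR where the leading bit is 1):
  pos 0: 11101 XOR 10011 = 01110
  pos 1: 11100 XOR 10011 = 01111
  pos 2: 11110 XOR 10011 = 01101
  pos 3: 11010 XOR 10011 = 01001
  pos 4: 10010 XOR 10011 = 00001
Remainder (last 4 bits) = 0100. This is the CRC / FCS.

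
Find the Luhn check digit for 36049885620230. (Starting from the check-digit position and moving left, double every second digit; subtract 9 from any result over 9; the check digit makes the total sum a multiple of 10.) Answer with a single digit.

4

Partial digits right→left: 0 3 2 0 2 6 5 8 8 9 4 0 6 3
Double every second digit counting from the check-digit position (so the 1st, 3rd, 5th, ... of the partial from the right).
  doubled (with −9 where >9): 0 4 4 1 7 8 3 → sum 27
  kept as-is: 3 0 6 8 9 0 3 → sum 29
Total = 27 + 29 = 56.
Check digit = (10 − (56 mod 10)) mod 10 = 4.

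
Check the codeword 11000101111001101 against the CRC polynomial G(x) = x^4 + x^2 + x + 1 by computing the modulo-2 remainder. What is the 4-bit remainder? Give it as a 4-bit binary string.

0000

Modulo-2 division of 11000101111001101 by 10111:
  pos 0: 11000 XOR 10111 = 01111
  pos 1: 11111 XOR 10111 = 01000
  pos 2: 10000 XOR 10111 = 00111
  pos 4: 11111 XOR 10111 = 01000
  pos 5: 10001 XOR 10111 = 00110
  pos 7: 11010 XOR 10111 = 01101
  pos 8: 11010 XOR 10111 = 01101
  pos 9: 11011 XOR 10111 = 01100
  pos 10: 11001 XOR 10111 = 01110
  pos 11: 11100 XOR 10111 = 01011
  pos 12: 10111 XOR 10111 = 00000
Remainder = 0000 (zero — the frame passes the CRC check).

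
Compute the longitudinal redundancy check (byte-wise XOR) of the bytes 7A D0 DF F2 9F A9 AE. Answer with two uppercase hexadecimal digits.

XOR the bytes together:
  start with 0x7A
  0x7A ⊕ 0xD0 = 0xAA
  0xAA ⊕ 0xDF = 0x75
  0x75 ⊕ 0xF2 = 0x87
  0x87 ⊕ 0x9F = 0x18
  0x18 ⊕ 0xA9 = 0xB1
  0xB1 ⊕ 0xAE = 0x1F

1F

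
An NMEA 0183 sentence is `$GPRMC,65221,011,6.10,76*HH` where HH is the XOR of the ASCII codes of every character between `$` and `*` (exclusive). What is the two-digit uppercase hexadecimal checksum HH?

XOR the ASCII codes of the payload characters:
  'G' = 0x47 → acc = 0x47
  'P' = 0x50 → acc = 0x17
  'R' = 0x52 → acc = 0x45
  'M' = 0x4D → acc = 0x08
  'C' = 0x43 → acc = 0x4B
  ',' = 0x2C → acc = 0x67
  '6' = 0x36 → acc = 0x51
  '5' = 0x35 → acc = 0x64
  '2' = 0x32 → acc = 0x56
  '2' = 0x32 → acc = 0x64
  '1' = 0x31 → acc = 0x55
  ',' = 0x2C → acc = 0x79
  '0' = 0x30 → acc = 0x49
  '1' = 0x31 → acc = 0x78
  '1' = 0x31 → acc = 0x49
  ',' = 0x2C → acc = 0x65
  '6' = 0x36 → acc = 0x53
  '.' = 0x2E → acc = 0x7D
  '1' = 0x31 → acc = 0x4C
  '0' = 0x30 → acc = 0x7C
  ',' = 0x2C → acc = 0x50
  '7' = 0x37 → acc = 0x67
  '6' = 0x36 → acc = 0x51
Checksum = 0x51.

51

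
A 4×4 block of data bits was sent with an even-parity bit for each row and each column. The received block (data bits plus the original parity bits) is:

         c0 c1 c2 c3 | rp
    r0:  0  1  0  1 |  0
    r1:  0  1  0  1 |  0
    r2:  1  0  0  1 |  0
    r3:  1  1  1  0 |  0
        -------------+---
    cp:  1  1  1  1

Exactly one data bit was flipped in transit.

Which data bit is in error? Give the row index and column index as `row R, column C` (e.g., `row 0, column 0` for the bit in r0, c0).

row 3, column 0

Recompute each row's even parity and compare to rp:
  r0: data parity 0, sent rp 0 → ok
  r1: data parity 0, sent rp 0 → ok
  r2: data parity 0, sent rp 0 → ok
  r3: data parity 1, sent rp 0 → mismatch
Recompute each column's even parity and compare to cp:
  c0: data parity 0, sent cp 1 → mismatch
  c1: data parity 1, sent cp 1 → ok
  c2: data parity 1, sent cp 1 → ok
  c3: data parity 1, sent cp 1 → ok
Exactly one row (r3) and one column (c0) fail → the flipped bit is at their intersection.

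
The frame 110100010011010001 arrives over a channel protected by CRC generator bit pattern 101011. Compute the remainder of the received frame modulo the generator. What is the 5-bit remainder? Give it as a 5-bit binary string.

00000

Modulo-2 division of 110100010011010001 by 101011:
  pos 0: 110100 XOR 101011 = 011111
  pos 1: 111110 XOR 101011 = 010101
  pos 2: 101011 XOR 101011 = 000000
  pos 10: 110100 XOR 101011 = 011111
  pos 11: 111110 XOR 101011 = 010101
  pos 12: 101011 XOR 101011 = 000000
Remainder = 00000 (zero — the frame passes the CRC check).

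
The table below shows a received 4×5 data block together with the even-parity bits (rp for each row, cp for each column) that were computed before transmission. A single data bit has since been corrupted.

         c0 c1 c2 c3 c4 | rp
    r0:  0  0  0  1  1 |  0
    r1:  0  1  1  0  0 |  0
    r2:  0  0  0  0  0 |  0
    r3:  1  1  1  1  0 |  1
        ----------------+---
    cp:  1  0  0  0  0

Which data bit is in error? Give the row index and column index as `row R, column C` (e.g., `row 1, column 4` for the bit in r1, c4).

Recompute each row's even parity and compare to rp:
  r0: data parity 0, sent rp 0 → ok
  r1: data parity 0, sent rp 0 → ok
  r2: data parity 0, sent rp 0 → ok
  r3: data parity 0, sent rp 1 → mismatch
Recompute each column's even parity and compare to cp:
  c0: data parity 1, sent cp 1 → ok
  c1: data parity 0, sent cp 0 → ok
  c2: data parity 0, sent cp 0 → ok
  c3: data parity 0, sent cp 0 → ok
  c4: data parity 1, sent cp 0 → mismatch
Exactly one row (r3) and one column (c4) fail → the flipped bit is at their intersection.

row 3, column 4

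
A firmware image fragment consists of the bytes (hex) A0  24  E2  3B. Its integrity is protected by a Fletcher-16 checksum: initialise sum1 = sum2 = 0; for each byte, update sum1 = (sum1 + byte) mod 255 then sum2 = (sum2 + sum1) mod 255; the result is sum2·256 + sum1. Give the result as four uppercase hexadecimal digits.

Running sums (mod 255):
  after byte 0 (A0): sum1=160, sum2=160
  after byte 1 (24): sum1=196, sum2=101
  after byte 2 (E2): sum1=167, sum2=13
  after byte 3 (3B): sum1=226, sum2=239
Checksum = sum2·256 + sum1 = 239·256 + 226 = 61410 = 0xEFE2.

EFE2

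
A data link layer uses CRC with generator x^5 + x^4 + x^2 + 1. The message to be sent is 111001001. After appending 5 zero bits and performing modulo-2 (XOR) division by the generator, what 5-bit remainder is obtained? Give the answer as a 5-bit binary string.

Append 5 zeros: 11100100100000. Divide by 110101 (XOR where the leading bit is 1):
  pos 0: 111001 XOR 110101 = 001100
  pos 2: 110000 XOR 110101 = 000101
  pos 5: 101100 XOR 110101 = 011001
  pos 6: 110010 XOR 110101 = 000111
Remainder (last 5 bits) = 11100. This is the CRC / FCS.

11100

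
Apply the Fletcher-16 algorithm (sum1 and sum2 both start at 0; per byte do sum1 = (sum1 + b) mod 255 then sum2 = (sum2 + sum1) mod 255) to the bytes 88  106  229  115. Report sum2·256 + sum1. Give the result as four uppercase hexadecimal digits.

DF1C

Running sums (mod 255):
  after byte 0 (88): sum1=88, sum2=88
  after byte 1 (106): sum1=194, sum2=27
  after byte 2 (229): sum1=168, sum2=195
  after byte 3 (115): sum1=28, sum2=223
Checksum = sum2·256 + sum1 = 223·256 + 28 = 57116 = 0xDF1C.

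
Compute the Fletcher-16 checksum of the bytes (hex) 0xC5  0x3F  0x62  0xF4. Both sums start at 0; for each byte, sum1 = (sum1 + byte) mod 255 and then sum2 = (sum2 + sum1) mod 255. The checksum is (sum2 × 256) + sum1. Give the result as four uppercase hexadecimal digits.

8E5C

Running sums (mod 255):
  after byte 0 (0xC5): sum1=197, sum2=197
  after byte 1 (0x3F): sum1=5, sum2=202
  after byte 2 (0x62): sum1=103, sum2=50
  after byte 3 (0xF4): sum1=92, sum2=142
Checksum = sum2·256 + sum1 = 142·256 + 92 = 36444 = 0x8E5C.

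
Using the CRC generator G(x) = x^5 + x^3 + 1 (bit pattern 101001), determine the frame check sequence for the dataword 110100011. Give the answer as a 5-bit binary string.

00011

Append 5 zeros: 11010001100000. Divide by 101001 (XOR where the leading bit is 1):
  pos 0: 110100 XOR 101001 = 011101
  pos 1: 111010 XOR 101001 = 010011
  pos 2: 100111 XOR 101001 = 001110
  pos 4: 111010 XOR 101001 = 010011
  pos 5: 100110 XOR 101001 = 001111
  pos 7: 111100 XOR 101001 = 010101
  pos 8: 101010 XOR 101001 = 000011
Remainder (last 5 bits) = 00011. This is the CRC / FCS.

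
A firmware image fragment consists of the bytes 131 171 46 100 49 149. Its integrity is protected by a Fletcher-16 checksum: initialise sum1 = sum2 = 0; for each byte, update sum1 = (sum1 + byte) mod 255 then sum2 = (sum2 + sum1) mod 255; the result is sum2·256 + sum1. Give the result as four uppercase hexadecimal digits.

Running sums (mod 255):
  after byte 0 (131): sum1=131, sum2=131
  after byte 1 (171): sum1=47, sum2=178
  after byte 2 (46): sum1=93, sum2=16
  after byte 3 (100): sum1=193, sum2=209
  after byte 4 (49): sum1=242, sum2=196
  after byte 5 (149): sum1=136, sum2=77
Checksum = sum2·256 + sum1 = 77·256 + 136 = 19848 = 0x4D88.

4D88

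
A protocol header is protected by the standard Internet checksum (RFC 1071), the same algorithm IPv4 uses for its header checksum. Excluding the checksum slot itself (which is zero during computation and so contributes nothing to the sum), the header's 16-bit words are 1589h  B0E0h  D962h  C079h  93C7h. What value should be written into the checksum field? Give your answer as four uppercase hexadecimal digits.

0BF2

One's-complement addition (fold any carry out of bit 15 back into bit 0):
  0x1589 + 0xB0E0 = 0x0C669
  0xC669 + 0xD962 = 0x19FCB → wrap carry → 0x9FCC
  0x9FCC + 0xC079 = 0x16045 → wrap carry → 0x6046
  0x6046 + 0x93C7 = 0x0F40D
One's-complement sum = 0xF40D.
Checksum = ~0xF40D & 0xFFFF = 0x0BF2.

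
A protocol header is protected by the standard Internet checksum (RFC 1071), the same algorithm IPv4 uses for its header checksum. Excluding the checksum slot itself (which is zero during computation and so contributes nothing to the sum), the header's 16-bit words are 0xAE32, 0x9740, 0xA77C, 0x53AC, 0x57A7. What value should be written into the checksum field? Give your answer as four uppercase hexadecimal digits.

67BC

One's-complement addition (fold any carry out of bit 15 back into bit 0):
  0xAE32 + 0x9740 = 0x14572 → wrap carry → 0x4573
  0x4573 + 0xA77C = 0x0ECEF
  0xECEF + 0x53AC = 0x1409B → wrap carry → 0x409C
  0x409C + 0x57A7 = 0x09843
One's-complement sum = 0x9843.
Checksum = ~0x9843 & 0xFFFF = 0x67BC.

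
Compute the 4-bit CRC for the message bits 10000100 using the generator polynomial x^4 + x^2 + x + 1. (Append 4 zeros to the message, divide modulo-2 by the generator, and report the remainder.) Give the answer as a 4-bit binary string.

Append 4 zeros: 100001000000. Divide by 10111 (XOR where the leading bit is 1):
  pos 0: 10000 XOR 10111 = 00111
  pos 2: 11110 XOR 10111 = 01001
  pos 3: 10010 XOR 10111 = 00101
  pos 5: 10100 XOR 10111 = 00011
Remainder (last 4 bits) = 1100. This is the CRC / FCS.

1100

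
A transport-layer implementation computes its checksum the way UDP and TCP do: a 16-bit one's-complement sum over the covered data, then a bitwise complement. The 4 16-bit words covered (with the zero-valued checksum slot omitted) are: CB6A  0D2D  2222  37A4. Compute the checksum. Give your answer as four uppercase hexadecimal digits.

CDA1

One's-complement addition (fold any carry out of bit 15 back into bit 0):
  0xCB6A + 0x0D2D = 0x0D897
  0xD897 + 0x2222 = 0x0FAB9
  0xFAB9 + 0x37A4 = 0x1325D → wrap carry → 0x325E
One's-complement sum = 0x325E.
Checksum = ~0x325E & 0xFFFF = 0xCDA1.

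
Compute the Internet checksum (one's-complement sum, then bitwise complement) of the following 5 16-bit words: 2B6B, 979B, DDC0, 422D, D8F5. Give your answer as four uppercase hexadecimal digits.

One's-complement addition (fold any carry out of bit 15 back into bit 0):
  0x2B6B + 0x979B = 0x0C306
  0xC306 + 0xDDC0 = 0x1A0C6 → wrap carry → 0xA0C7
  0xA0C7 + 0x422D = 0x0E2F4
  0xE2F4 + 0xD8F5 = 0x1BBE9 → wrap carry → 0xBBEA
One's-complement sum = 0xBBEA.
Checksum = ~0xBBEA & 0xFFFF = 0x4415.

4415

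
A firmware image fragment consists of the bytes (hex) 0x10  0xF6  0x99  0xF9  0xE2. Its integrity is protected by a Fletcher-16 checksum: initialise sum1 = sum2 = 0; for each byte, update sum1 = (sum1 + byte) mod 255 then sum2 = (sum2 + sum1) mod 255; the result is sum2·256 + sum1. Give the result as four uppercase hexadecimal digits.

Running sums (mod 255):
  after byte 0 (0x10): sum1=16, sum2=16
  after byte 1 (0xF6): sum1=7, sum2=23
  after byte 2 (0x99): sum1=160, sum2=183
  after byte 3 (0xF9): sum1=154, sum2=82
  after byte 4 (0xE2): sum1=125, sum2=207
Checksum = sum2·256 + sum1 = 207·256 + 125 = 53117 = 0xCF7D.

CF7D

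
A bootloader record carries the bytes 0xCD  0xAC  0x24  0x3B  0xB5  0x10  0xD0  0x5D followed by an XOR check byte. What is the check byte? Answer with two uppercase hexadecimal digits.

XOR the bytes together:
  start with 0xCD
  0xCD ⊕ 0xAC = 0x61
  0x61 ⊕ 0x24 = 0x45
  0x45 ⊕ 0x3B = 0x7E
  0x7E ⊕ 0xB5 = 0xCB
  0xCB ⊕ 0x10 = 0xDB
  0xDB ⊕ 0xD0 = 0x0B
  0x0B ⊕ 0x5D = 0x56

56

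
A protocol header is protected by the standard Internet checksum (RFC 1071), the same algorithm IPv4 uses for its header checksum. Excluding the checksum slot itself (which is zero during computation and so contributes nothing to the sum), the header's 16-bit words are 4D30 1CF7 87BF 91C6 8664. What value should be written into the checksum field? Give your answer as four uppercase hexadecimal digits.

One's-complement addition (fold any carry out of bit 15 back into bit 0):
  0x4D30 + 0x1CF7 = 0x06A27
  0x6A27 + 0x87BF = 0x0F1E6
  0xF1E6 + 0x91C6 = 0x183AC → wrap carry → 0x83AD
  0x83AD + 0x8664 = 0x10A11 → wrap carry → 0x0A12
One's-complement sum = 0x0A12.
Checksum = ~0x0A12 & 0xFFFF = 0xF5ED.

F5ED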